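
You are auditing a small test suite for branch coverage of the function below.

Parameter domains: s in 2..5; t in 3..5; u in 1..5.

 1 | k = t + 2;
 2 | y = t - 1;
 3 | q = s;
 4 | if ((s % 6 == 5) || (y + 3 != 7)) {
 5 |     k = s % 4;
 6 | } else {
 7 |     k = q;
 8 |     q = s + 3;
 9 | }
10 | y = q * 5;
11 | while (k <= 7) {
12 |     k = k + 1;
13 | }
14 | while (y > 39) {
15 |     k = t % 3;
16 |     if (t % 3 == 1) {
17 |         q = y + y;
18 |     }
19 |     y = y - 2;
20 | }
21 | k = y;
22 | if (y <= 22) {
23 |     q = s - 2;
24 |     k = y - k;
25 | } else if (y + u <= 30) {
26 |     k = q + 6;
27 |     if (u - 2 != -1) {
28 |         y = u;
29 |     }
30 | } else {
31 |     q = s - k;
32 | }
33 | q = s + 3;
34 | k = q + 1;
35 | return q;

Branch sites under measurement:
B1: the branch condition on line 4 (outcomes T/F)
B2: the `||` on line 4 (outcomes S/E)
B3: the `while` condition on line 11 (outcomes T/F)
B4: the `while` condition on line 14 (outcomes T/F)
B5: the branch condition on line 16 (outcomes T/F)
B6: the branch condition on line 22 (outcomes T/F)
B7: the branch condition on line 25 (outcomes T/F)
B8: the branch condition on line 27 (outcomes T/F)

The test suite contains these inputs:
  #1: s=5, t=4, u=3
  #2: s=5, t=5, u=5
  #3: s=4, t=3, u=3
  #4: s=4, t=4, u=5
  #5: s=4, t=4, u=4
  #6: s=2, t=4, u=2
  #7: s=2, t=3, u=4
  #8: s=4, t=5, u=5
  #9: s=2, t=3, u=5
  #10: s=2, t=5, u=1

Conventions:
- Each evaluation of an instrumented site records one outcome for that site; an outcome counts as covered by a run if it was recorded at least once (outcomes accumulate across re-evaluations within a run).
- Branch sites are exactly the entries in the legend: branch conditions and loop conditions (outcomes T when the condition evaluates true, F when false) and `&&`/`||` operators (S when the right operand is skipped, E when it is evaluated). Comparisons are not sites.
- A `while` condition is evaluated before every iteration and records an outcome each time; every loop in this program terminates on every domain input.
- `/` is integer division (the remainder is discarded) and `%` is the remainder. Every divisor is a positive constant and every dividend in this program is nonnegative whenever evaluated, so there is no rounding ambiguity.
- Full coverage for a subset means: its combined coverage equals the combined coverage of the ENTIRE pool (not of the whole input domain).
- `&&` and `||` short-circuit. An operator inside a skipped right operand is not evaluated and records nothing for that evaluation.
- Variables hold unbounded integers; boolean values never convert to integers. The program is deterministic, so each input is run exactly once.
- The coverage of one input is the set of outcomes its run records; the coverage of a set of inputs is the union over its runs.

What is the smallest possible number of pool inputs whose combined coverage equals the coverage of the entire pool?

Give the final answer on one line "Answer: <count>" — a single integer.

#1 (s=5, t=4, u=3) -> covered: B1=T, B2=S, B3=T, B3=F, B4=F, B6=F, B7=T, B8=T
#2 (s=5, t=5, u=5) -> covered: B1=T, B2=S, B3=T, B3=F, B4=F, B6=F, B7=T, B8=T
#3 (s=4, t=3, u=3) -> covered: B1=T, B2=E, B3=T, B3=F, B4=F, B6=T
#4 (s=4, t=4, u=5) -> covered: B1=T, B2=E, B3=T, B3=F, B4=F, B6=T
#5 (s=4, t=4, u=4) -> covered: B1=T, B2=E, B3=T, B3=F, B4=F, B6=T
#6 (s=2, t=4, u=2) -> covered: B1=T, B2=E, B3=T, B3=F, B4=F, B6=T
#7 (s=2, t=3, u=4) -> covered: B1=T, B2=E, B3=T, B3=F, B4=F, B6=T
#8 (s=4, t=5, u=5) -> covered: B1=F, B2=E, B3=T, B3=F, B4=F, B6=F, B7=F
#9 (s=2, t=3, u=5) -> covered: B1=T, B2=E, B3=T, B3=F, B4=F, B6=T
#10 (s=2, t=5, u=1) -> covered: B1=F, B2=E, B3=T, B3=F, B4=F, B6=F, B7=T, B8=F
the full pool covers 13 outcomes: B1=T, B1=F, B2=S, B2=E, B3=T, B3=F, B4=F, B6=T, B6=F, B7=T, B7=F, B8=T, B8=F
size 1 is not enough: best union over all size-1 subsets is 8/13
size 2 is not enough: best union over all size-2 subsets is 11/13
size 3 is not enough: best union over all size-3 subsets is 12/13
size 4: inputs {1, 3, 8, 10} cover all 13 outcomes, and no lexicographically smaller subset of this size does

Answer: 4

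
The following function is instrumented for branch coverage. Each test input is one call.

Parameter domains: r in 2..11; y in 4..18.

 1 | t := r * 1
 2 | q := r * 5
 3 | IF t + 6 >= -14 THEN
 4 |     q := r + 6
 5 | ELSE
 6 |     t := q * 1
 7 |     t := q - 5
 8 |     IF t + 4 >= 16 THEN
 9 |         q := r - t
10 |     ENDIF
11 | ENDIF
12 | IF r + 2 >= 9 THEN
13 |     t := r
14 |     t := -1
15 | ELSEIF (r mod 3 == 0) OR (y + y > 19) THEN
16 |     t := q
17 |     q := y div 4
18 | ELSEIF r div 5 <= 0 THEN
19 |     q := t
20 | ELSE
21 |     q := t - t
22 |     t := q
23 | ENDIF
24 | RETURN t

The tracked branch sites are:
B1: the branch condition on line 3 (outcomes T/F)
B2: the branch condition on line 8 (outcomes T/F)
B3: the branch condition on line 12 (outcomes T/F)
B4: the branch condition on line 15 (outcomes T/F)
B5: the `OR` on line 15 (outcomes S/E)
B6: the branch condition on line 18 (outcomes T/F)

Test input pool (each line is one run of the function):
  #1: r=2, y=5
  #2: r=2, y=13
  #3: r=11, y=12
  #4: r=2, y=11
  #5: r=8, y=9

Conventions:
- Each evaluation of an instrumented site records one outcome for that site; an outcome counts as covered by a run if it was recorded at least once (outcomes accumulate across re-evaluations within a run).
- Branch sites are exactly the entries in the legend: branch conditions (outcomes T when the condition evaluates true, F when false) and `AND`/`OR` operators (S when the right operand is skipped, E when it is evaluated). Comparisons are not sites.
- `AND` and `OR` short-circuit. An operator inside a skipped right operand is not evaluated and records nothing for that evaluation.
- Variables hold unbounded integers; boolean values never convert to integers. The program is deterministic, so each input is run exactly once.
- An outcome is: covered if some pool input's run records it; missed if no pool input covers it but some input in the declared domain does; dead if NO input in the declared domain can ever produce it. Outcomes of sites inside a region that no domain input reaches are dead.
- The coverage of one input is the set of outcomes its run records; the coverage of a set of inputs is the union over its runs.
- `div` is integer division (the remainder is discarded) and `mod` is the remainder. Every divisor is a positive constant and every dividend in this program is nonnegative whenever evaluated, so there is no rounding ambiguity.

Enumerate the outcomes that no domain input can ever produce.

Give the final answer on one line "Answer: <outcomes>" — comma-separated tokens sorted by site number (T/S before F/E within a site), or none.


running all 150 domain inputs and tallying outcomes:
  B1=F: never recorded by any domain input -> dead
  B2=T: never recorded by any domain input -> dead
  B2=F: never recorded by any domain input -> dead
  reachable outcomes have witnesses, e.g. B1=T (e.g. r=2, y=4), B3=T (e.g. r=7, y=4), B3=F (e.g. r=2, y=4), B4=T (e.g. r=2, y=10)
Answer: B1=F, B2=T, B2=F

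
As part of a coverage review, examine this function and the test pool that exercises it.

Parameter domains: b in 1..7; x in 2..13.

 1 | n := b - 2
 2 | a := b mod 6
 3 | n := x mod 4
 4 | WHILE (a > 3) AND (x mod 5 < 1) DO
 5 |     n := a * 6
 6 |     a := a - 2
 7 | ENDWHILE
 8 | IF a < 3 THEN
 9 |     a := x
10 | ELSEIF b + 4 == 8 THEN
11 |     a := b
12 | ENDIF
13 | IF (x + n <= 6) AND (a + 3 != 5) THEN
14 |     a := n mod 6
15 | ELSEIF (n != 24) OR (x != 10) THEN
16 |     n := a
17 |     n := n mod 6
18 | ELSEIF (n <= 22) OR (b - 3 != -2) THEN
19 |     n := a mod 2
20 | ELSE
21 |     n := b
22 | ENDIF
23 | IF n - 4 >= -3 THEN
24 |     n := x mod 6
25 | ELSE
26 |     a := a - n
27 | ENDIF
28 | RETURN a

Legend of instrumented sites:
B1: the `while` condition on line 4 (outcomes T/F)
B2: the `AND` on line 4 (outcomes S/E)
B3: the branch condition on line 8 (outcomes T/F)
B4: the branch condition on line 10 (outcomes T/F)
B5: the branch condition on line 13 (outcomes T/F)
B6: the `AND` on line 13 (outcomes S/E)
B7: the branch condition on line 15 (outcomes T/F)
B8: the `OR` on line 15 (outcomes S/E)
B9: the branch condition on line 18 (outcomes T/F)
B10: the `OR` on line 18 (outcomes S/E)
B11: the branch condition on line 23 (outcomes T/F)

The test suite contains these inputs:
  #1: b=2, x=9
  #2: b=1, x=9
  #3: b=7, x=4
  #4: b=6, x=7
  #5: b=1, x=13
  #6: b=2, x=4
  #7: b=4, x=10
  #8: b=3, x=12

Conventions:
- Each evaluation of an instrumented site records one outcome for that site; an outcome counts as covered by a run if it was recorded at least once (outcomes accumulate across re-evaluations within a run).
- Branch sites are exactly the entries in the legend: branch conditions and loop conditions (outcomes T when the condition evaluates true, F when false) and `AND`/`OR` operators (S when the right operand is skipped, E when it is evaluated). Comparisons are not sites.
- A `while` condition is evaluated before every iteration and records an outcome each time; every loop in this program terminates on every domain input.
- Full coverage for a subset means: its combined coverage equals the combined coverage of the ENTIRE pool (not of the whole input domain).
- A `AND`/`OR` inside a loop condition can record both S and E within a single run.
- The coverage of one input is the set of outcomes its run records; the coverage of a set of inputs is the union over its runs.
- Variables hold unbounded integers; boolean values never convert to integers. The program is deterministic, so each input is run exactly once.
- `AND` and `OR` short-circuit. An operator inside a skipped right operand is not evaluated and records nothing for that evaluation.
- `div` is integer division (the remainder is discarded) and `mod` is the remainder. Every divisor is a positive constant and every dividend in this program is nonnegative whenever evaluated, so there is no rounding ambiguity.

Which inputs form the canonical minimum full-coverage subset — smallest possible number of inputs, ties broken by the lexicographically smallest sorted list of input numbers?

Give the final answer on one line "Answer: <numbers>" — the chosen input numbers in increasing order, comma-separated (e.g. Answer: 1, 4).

test 1 (b=2, x=9) fires B2->S, B1->F, B3->T, B6->S, B5->F, B8->S, B7->T, B11->T; hits B1=F, B2=S, B3=T, B5=F, B6=S, B7=T, B8=S, B11=T
test 2 (b=1, x=9) fires B2->S, B1->F, B3->T, B6->S, B5->F, B8->S, B7->T, B11->T; hits B1=F, B2=S, B3=T, B5=F, B6=S, B7=T, B8=S, B11=T
test 3 (b=7, x=4) fires B2->S, B1->F, B3->T, B6->E, B5->T, B11->F; hits B1=F, B2=S, B3=T, B5=T, B6=E, B11=F
test 4 (b=6, x=7) fires B2->S, B1->F, B3->T, B6->S, B5->F, B8->S, B7->T, B11->T; hits B1=F, B2=S, B3=T, B5=F, B6=S, B7=T, B8=S, B11=T
test 5 (b=1, x=13) fires B2->S, B1->F, B3->T, B6->S, B5->F, B8->S, B7->T, B11->T; hits B1=F, B2=S, B3=T, B5=F, B6=S, B7=T, B8=S, B11=T
test 6 (b=2, x=4) fires B2->S, B1->F, B3->T, B6->E, B5->T, B11->F; hits B1=F, B2=S, B3=T, B5=T, B6=E, B11=F
test 7 (b=4, x=10) fires B2->E, B1->T, B2->S, B1->F, B3->T, B6->S, B5->F, B8->E, B7->F, B10->E, B9->T, B11->F; hits B1=T, B1=F, B2=S, B2=E, B3=T, B5=F, B6=S, B7=F, B8=E, B9=T, B10=E, B11=F
test 8 (b=3, x=12) fires B2->S, B1->F, B3->F, B4->F, B6->S, B5->F, B8->S, B7->T, B11->T; hits B1=F, B2=S, B3=F, B4=F, B5=F, B6=S, B7=T, B8=S, B11=T
together the pool reaches 19 outcomes: B1=T, B1=F, B2=S, B2=E, B3=T, B3=F, B4=F, B5=T, B5=F, B6=S, B6=E, B7=T, B7=F, B8=S, B8=E, B9=T, B10=E, B11=T, B11=F
checked all size-1 subsets: none covers 19 outcomes (max 12/19)
checked all size-2 subsets: none covers 19 outcomes (max 17/19)
the canonical winner is {3, 7, 8}: size 3, full 19-outcome coverage, earliest index list among size-3 covers

Answer: 3, 7, 8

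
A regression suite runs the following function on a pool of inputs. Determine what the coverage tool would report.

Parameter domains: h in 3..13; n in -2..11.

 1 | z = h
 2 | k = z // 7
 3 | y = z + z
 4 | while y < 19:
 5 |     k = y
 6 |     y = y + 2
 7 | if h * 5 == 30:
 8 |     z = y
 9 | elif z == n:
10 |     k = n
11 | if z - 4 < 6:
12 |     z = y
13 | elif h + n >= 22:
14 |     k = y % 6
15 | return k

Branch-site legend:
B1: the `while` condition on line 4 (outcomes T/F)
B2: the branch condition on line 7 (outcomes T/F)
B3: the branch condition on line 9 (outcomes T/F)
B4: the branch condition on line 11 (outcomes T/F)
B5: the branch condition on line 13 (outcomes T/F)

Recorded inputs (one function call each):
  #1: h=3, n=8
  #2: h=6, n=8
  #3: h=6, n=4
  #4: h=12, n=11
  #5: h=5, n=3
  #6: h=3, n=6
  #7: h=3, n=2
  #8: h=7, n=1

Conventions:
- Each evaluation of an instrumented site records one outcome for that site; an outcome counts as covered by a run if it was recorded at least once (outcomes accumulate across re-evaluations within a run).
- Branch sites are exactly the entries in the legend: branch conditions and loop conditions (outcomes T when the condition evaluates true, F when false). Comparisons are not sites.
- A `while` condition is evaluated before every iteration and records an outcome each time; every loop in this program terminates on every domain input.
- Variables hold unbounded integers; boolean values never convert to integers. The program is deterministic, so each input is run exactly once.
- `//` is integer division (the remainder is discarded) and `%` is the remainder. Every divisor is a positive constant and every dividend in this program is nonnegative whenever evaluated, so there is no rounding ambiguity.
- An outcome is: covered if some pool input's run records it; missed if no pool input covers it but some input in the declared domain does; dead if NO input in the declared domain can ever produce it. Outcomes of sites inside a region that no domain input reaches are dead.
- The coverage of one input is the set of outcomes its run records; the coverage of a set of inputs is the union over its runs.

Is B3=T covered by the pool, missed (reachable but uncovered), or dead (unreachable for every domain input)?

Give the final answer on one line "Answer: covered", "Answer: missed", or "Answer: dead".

no pool input records B3=T
but domain input (h=3, n=3) does record it -> reachable, so missed

Answer: missed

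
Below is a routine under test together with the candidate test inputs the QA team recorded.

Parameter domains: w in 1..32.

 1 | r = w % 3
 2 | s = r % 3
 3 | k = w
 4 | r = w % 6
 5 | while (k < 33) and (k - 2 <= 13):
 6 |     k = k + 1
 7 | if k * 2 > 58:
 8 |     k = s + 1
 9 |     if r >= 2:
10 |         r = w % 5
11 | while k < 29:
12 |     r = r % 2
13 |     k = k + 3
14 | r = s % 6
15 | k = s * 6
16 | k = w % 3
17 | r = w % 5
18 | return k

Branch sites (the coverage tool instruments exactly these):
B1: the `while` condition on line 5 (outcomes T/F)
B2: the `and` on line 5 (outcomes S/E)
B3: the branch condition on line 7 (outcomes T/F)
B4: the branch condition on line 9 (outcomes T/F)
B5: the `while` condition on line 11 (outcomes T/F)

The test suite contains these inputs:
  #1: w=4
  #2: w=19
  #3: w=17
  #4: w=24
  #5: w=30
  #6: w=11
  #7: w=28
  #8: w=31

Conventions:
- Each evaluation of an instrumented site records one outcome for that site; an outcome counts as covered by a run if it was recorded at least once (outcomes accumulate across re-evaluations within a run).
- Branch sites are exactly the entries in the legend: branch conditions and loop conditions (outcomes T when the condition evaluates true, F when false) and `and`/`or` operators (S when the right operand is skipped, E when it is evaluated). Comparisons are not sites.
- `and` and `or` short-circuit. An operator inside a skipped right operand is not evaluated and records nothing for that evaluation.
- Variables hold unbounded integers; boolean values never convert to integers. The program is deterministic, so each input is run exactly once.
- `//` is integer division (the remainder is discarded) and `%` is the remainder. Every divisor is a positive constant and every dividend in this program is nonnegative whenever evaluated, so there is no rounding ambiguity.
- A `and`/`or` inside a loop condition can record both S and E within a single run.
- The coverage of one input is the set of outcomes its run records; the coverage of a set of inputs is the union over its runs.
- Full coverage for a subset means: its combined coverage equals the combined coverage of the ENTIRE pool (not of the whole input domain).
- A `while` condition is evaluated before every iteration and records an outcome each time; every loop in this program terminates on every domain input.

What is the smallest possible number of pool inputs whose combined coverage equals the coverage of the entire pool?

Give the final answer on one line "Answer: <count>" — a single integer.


test 1 (w=4) fires B2->E, B1->T, B2->E, B1->T, B2->E, B1->T, B2->E, B1->T, B2->E, B1->T, B2->E, B1->T, B2->E, B1->T, ...; hits B1=T, B1=F, B2=E, B3=F, B5=T, B5=F
test 2 (w=19) fires B2->E, B1->F, B3->F, B5->T, B5->T, B5->T, B5->T, B5->F; hits B1=F, B2=E, B3=F, B5=T, B5=F
test 3 (w=17) fires B2->E, B1->F, B3->F, B5->T, B5->T, B5->T, B5->T, B5->F; hits B1=F, B2=E, B3=F, B5=T, B5=F
test 4 (w=24) fires B2->E, B1->F, B3->F, B5->T, B5->T, B5->F; hits B1=F, B2=E, B3=F, B5=T, B5=F
test 5 (w=30) fires B2->E, B1->F, B3->T, B4->F, B5->T, B5->T, B5->T, B5->T, B5->T, B5->T, B5->T, B5->T, B5->T, B5->T, ...; hits B1=F, B2=E, B3=T, B4=F, B5=T, B5=F
test 6 (w=11) fires B2->E, B1->T, B2->E, B1->T, B2->E, B1->T, B2->E, B1->T, B2->E, B1->T, B2->E, B1->F, B3->F, B5->T, ...; hits B1=T, B1=F, B2=E, B3=F, B5=T, B5=F
test 7 (w=28) fires B2->E, B1->F, B3->F, B5->T, B5->F; hits B1=F, B2=E, B3=F, B5=T, B5=F
test 8 (w=31) fires B2->E, B1->F, B3->T, B4->F, B5->T, B5->T, B5->T, B5->T, B5->T, B5->T, B5->T, B5->T, B5->T, B5->F; hits B1=F, B2=E, B3=T, B4=F, B5=T, B5=F
together the pool reaches 8 outcomes: B1=T, B1=F, B2=E, B3=T, B3=F, B4=F, B5=T, B5=F
every size-1 subset falls short of the 8 outcomes (best: 6/8)
inputs {1, 5} (size 2) cover everything; no size-2 subset with a lexicographically smaller index list covers all 8
Answer: 2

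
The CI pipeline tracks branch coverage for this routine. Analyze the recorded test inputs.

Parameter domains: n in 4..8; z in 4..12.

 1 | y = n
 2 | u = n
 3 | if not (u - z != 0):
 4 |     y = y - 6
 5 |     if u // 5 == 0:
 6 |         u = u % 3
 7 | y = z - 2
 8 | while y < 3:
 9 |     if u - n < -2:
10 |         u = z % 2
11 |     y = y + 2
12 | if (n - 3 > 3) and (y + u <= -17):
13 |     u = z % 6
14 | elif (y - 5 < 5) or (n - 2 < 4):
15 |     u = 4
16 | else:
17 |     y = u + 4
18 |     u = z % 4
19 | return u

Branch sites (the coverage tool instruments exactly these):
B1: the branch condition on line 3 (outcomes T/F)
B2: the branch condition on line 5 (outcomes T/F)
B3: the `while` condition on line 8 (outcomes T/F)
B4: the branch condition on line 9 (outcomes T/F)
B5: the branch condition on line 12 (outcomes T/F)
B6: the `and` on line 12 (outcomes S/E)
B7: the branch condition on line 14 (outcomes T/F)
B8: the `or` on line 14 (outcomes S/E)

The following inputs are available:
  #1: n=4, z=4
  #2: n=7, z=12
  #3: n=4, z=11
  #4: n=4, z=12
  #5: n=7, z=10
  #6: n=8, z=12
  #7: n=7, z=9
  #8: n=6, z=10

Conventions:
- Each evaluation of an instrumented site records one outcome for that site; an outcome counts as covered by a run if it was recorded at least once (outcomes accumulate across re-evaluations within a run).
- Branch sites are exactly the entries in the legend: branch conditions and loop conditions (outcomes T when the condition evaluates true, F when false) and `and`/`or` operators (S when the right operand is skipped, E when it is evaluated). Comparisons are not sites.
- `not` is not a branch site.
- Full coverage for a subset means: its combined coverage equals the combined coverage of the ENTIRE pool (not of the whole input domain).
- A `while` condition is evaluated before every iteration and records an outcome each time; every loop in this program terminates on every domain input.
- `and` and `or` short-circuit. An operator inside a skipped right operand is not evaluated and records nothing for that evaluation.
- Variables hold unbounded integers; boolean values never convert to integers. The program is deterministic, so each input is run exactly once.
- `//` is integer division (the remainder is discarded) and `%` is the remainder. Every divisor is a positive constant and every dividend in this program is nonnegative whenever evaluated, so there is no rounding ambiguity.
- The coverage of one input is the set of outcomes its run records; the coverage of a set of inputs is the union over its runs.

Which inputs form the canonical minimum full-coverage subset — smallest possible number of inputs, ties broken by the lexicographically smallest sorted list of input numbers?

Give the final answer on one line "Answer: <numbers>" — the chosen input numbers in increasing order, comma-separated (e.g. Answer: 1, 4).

#1 (n=4, z=4) -> B1->T, B2->T, B3->T, B4->T, B3->F, B6->S, B5->F, B8->S, B7->T; covered: B1=T, B2=T, B3=T, B3=F, B4=T, B5=F, B6=S, B7=T, B8=S
#2 (n=7, z=12) -> B1->F, B3->F, B6->E, B5->F, B8->E, B7->F; covered: B1=F, B3=F, B5=F, B6=E, B7=F, B8=E
#3 (n=4, z=11) -> B1->F, B3->F, B6->S, B5->F, B8->S, B7->T; covered: B1=F, B3=F, B5=F, B6=S, B7=T, B8=S
#4 (n=4, z=12) -> B1->F, B3->F, B6->S, B5->F, B8->E, B7->T; covered: B1=F, B3=F, B5=F, B6=S, B7=T, B8=E
#5 (n=7, z=10) -> B1->F, B3->F, B6->E, B5->F, B8->S, B7->T; covered: B1=F, B3=F, B5=F, B6=E, B7=T, B8=S
#6 (n=8, z=12) -> B1->F, B3->F, B6->E, B5->F, B8->E, B7->F; covered: B1=F, B3=F, B5=F, B6=E, B7=F, B8=E
#7 (n=7, z=9) -> B1->F, B3->F, B6->E, B5->F, B8->S, B7->T; covered: B1=F, B3=F, B5=F, B6=E, B7=T, B8=S
#8 (n=6, z=10) -> B1->F, B3->F, B6->S, B5->F, B8->S, B7->T; covered: B1=F, B3=F, B5=F, B6=S, B7=T, B8=S
pool-wide coverage (13 outcomes): B1=T, B1=F, B2=T, B3=T, B3=F, B4=T, B5=F, B6=S, B6=E, B7=T, B7=F, B8=S, B8=E
no size-1 subset reaches all 13 outcomes (best union: 9/13)
size 2: inputs {1, 2} cover all 13 outcomes, and no lexicographically smaller subset of this size does

Answer: 1, 2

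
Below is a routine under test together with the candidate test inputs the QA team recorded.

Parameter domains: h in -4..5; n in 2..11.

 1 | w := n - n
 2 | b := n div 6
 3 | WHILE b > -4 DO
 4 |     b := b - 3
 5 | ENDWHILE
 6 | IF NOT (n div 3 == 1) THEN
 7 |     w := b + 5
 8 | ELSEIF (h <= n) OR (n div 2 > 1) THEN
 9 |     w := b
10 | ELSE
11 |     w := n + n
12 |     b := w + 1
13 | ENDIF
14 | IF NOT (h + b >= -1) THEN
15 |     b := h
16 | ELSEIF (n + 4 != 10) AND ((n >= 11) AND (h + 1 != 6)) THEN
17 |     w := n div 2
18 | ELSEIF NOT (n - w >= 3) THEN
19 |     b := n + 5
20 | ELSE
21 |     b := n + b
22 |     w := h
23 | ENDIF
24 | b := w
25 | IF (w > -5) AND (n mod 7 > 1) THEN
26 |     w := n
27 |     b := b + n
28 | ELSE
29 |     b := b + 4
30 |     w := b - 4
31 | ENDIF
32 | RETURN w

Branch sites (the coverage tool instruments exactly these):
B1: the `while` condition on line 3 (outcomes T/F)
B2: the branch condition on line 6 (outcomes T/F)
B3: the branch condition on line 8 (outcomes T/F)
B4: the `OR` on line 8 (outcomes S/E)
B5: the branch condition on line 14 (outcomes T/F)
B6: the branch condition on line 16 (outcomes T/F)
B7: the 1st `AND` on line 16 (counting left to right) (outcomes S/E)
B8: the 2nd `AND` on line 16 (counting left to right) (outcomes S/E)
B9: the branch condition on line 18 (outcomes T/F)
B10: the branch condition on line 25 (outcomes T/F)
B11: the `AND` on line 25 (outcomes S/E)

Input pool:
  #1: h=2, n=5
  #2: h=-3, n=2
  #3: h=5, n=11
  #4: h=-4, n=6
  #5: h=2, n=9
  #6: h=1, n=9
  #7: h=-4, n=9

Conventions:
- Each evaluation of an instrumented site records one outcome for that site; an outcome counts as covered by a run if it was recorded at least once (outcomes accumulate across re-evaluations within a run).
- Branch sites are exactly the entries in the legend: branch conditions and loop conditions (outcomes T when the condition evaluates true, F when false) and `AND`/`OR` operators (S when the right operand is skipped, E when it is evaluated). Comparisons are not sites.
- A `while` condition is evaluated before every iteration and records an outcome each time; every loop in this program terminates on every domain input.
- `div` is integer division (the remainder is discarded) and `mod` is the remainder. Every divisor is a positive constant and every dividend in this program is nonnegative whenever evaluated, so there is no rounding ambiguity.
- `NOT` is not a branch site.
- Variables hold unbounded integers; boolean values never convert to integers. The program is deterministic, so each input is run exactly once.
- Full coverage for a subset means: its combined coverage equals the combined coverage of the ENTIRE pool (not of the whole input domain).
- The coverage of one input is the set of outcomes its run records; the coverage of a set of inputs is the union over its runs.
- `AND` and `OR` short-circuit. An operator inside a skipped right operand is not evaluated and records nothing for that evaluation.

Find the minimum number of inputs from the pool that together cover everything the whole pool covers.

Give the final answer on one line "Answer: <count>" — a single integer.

#1 (h=2, n=5) -> B1->T, B1->T, B1->F, B2->F, B4->S, B3->T, B5->T, B11->S, B10->F; covered: B1=T, B1=F, B2=F, B3=T, B4=S, B5=T, B10=F, B11=S
#2 (h=-3, n=2) -> B1->T, B1->T, B1->F, B2->T, B5->T, B11->E, B10->T; covered: B1=T, B1=F, B2=T, B5=T, B10=T, B11=E
#3 (h=5, n=11) -> B1->T, B1->T, B1->F, B2->T, B5->F, B7->E, B8->E, B6->F, B9->F, B11->E, B10->T; covered: B1=T, B1=F, B2=T, B5=F, B6=F, B7=E, B8=E, B9=F, B10=T, B11=E
#4 (h=-4, n=6) -> B1->T, B1->T, B1->F, B2->T, B5->T, B11->E, B10->T; covered: B1=T, B1=F, B2=T, B5=T, B10=T, B11=E
#5 (h=2, n=9) -> B1->T, B1->T, B1->F, B2->T, B5->T, B11->E, B10->T; covered: B1=T, B1=F, B2=T, B5=T, B10=T, B11=E
#6 (h=1, n=9) -> B1->T, B1->T, B1->F, B2->T, B5->T, B11->E, B10->T; covered: B1=T, B1=F, B2=T, B5=T, B10=T, B11=E
#7 (h=-4, n=9) -> B1->T, B1->T, B1->F, B2->T, B5->T, B11->E, B10->T; covered: B1=T, B1=F, B2=T, B5=T, B10=T, B11=E
together the pool reaches 16 outcomes: B1=T, B1=F, B2=T, B2=F, B3=T, B4=S, B5=T, B5=F, B6=F, B7=E, B8=E, B9=F, B10=T, B10=F, B11=S, B11=E
size 1 is not enough: best union over all size-1 subsets is 10/16
inputs {1, 3} (size 2) cover everything; no size-2 subset with a lexicographically smaller index list covers all 16

Answer: 2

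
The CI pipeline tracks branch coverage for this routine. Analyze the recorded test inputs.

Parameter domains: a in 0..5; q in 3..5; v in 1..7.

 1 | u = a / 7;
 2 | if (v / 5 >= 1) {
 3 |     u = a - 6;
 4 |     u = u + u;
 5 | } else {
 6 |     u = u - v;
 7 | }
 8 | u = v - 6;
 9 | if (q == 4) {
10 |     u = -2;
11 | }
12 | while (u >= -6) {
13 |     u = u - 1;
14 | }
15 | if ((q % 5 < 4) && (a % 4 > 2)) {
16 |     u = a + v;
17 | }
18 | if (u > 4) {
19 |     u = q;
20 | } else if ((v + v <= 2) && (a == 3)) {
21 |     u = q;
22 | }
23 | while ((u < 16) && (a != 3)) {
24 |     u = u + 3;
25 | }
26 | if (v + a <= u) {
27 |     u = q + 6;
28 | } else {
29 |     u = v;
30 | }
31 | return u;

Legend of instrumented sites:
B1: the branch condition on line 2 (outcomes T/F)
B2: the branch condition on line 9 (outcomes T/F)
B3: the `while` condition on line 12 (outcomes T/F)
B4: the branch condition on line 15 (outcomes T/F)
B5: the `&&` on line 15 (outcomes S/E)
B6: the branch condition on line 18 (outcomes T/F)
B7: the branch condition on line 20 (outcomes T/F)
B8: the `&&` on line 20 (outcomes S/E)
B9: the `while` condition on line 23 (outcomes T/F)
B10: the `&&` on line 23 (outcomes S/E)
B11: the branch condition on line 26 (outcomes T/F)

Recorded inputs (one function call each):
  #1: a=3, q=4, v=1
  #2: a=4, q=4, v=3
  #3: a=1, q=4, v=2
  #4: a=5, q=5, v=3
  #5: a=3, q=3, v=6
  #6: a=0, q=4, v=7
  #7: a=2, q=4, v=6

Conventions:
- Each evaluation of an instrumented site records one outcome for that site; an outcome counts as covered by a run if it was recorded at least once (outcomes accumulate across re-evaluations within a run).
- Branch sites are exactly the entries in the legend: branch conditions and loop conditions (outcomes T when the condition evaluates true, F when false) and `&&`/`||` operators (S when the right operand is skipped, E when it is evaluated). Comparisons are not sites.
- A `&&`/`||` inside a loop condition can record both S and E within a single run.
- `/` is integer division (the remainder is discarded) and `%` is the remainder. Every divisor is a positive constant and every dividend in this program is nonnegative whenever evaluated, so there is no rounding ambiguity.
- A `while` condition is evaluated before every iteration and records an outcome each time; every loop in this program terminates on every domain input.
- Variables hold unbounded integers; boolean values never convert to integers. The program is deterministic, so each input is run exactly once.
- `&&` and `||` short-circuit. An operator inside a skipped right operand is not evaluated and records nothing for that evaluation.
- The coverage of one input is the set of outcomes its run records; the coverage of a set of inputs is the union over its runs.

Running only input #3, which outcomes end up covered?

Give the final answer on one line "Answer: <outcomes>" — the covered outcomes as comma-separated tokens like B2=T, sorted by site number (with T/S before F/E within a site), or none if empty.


Running input #3 (a=1, q=4, v=2), event by event:
  B1->F, B2->T, B3->T, B3->T, B3->T, B3->T, B3->T, B3->F, B5->S, B4->F
  B6->F, B8->S, B7->F, B10->E, B9->T, B10->E, B9->T, B10->E, B9->T, B10->E
  B9->T, B10->E, B9->T, B10->E, B9->T, B10->E, B9->T, B10->E, B9->T, B10->S
  B9->F, B11->T
as a set, this run covers: B1=F, B2=T, B3=T, B3=F, B4=F, B5=S, B6=F, B7=F, B8=S, B9=T, B9=F, B10=S, B10=E, B11=T
Answer: B1=F, B2=T, B3=T, B3=F, B4=F, B5=S, B6=F, B7=F, B8=S, B9=T, B9=F, B10=S, B10=E, B11=T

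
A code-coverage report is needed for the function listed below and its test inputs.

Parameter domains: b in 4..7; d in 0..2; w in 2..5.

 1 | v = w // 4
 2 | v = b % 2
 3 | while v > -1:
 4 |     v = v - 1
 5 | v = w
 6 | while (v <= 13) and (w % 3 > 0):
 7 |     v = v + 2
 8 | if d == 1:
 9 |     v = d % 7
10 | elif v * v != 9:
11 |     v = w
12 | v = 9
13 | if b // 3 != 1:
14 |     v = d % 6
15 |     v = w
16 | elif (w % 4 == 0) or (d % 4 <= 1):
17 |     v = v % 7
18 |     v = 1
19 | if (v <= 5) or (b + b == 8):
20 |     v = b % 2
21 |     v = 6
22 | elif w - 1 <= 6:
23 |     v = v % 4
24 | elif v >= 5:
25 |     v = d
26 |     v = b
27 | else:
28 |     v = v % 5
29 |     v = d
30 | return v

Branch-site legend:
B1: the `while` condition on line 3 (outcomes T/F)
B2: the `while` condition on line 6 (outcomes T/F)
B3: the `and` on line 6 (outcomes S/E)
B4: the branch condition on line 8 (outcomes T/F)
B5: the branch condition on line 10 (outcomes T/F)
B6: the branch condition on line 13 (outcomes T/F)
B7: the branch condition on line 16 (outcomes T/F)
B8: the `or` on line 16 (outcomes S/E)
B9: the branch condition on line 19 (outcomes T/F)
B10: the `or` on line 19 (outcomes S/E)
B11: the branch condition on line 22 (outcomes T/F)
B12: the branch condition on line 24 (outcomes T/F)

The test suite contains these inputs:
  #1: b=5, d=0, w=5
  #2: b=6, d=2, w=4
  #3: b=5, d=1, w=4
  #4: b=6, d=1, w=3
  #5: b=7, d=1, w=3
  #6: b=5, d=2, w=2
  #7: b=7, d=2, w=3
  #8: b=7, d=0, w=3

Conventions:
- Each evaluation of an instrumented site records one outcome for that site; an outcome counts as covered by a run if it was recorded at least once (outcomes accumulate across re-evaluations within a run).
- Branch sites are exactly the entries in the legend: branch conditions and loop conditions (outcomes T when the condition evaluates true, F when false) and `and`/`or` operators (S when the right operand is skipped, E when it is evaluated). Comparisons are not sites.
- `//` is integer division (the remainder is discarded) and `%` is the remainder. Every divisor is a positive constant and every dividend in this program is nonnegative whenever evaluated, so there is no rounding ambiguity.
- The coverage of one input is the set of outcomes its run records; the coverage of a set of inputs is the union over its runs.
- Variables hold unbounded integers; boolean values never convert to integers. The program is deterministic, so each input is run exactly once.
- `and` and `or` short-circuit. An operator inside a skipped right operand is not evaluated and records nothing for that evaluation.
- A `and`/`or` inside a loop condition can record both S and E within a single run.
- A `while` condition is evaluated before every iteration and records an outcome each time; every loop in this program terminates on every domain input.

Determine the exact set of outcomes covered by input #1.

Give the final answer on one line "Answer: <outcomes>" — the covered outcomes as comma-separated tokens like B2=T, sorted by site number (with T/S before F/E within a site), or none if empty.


Event log for input #1 (b=5, d=0, w=5):
  B1->T, B1->T, B1->F, B3->E, B2->T, B3->E, B2->T, B3->E, B2->T, B3->E
  B2->T, B3->E, B2->T, B3->S, B2->F, B4->F, B5->T, B6->F, B8->E, B7->T
  B10->S, B9->T
distinct outcomes covered: B1=T, B1=F, B2=T, B2=F, B3=S, B3=E, B4=F, B5=T, B6=F, B7=T, B8=E, B9=T, B10=S
Answer: B1=T, B1=F, B2=T, B2=F, B3=S, B3=E, B4=F, B5=T, B6=F, B7=T, B8=E, B9=T, B10=S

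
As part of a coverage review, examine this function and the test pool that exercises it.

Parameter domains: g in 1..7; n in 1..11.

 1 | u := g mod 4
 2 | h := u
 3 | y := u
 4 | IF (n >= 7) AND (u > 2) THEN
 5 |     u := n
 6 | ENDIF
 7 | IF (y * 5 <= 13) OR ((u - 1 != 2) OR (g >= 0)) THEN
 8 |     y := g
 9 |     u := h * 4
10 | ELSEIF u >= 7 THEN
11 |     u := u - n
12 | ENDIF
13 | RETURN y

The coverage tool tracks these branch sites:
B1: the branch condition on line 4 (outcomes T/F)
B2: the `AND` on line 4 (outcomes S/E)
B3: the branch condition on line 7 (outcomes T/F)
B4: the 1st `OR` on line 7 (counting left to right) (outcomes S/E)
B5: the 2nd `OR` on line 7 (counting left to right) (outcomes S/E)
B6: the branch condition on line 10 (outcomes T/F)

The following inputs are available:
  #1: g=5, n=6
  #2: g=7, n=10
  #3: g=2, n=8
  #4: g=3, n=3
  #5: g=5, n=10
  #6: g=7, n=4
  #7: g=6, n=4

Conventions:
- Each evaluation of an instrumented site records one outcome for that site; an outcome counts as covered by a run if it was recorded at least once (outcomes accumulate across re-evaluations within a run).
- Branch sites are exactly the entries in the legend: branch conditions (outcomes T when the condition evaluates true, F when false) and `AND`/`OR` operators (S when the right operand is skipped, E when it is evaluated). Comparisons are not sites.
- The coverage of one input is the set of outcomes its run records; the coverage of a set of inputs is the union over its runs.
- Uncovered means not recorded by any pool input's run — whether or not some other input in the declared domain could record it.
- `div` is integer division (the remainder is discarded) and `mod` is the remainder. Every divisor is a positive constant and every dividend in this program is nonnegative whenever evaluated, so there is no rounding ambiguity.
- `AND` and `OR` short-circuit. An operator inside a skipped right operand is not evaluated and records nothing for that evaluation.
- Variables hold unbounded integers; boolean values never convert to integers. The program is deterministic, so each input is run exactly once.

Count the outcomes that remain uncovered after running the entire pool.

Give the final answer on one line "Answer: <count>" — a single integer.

run #1 (g=5, n=6) runs B2->S, B1->F, B4->S, B3->T; records B1=F, B2=S, B3=T, B4=S
run #2 (g=7, n=10) runs B2->E, B1->T, B4->E, B5->S, B3->T; records B1=T, B2=E, B3=T, B4=E, B5=S
run #3 (g=2, n=8) runs B2->E, B1->F, B4->S, B3->T; records B1=F, B2=E, B3=T, B4=S
run #4 (g=3, n=3) runs B2->S, B1->F, B4->E, B5->E, B3->T; records B1=F, B2=S, B3=T, B4=E, B5=E
run #5 (g=5, n=10) runs B2->E, B1->F, B4->S, B3->T; records B1=F, B2=E, B3=T, B4=S
run #6 (g=7, n=4) runs B2->S, B1->F, B4->E, B5->E, B3->T; records B1=F, B2=S, B3=T, B4=E, B5=E
run #7 (g=6, n=4) runs B2->S, B1->F, B4->S, B3->T; records B1=F, B2=S, B3=T, B4=S
union over the pool: B1=T, B1=F, B2=S, B2=E, B3=T, B4=S, B4=E, B5=S, B5=E
uncovered (3 of 12): B3=F, B6=T, B6=F

Answer: 3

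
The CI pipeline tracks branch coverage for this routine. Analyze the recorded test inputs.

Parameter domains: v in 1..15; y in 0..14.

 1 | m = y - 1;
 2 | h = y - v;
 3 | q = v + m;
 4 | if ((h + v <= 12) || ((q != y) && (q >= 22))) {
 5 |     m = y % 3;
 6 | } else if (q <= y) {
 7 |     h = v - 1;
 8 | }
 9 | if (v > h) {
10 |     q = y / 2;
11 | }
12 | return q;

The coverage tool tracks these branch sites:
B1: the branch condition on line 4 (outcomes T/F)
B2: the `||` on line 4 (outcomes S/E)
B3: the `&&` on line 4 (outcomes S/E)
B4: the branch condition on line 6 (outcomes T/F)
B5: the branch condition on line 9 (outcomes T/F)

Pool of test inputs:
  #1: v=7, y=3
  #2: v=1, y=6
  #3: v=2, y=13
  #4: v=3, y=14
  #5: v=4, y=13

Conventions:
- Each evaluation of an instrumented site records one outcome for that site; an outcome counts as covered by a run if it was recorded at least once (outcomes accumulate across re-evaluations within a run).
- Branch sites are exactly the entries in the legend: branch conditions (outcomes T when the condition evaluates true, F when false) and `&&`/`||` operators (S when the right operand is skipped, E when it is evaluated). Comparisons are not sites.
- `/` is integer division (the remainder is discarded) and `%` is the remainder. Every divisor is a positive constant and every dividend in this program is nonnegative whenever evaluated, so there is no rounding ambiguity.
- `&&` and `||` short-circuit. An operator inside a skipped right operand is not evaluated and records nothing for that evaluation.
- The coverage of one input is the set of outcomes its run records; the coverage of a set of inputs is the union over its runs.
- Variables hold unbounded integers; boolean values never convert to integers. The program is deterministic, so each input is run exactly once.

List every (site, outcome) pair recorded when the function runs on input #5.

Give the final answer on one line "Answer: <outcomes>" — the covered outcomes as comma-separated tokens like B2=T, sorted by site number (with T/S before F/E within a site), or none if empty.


Tracing the run of input #5 (v=4, y=13):
  B2->E, B3->E, B1->F, B4->F, B5->F
deduplicating events, the covered set is: B1=F, B2=E, B3=E, B4=F, B5=F
Answer: B1=F, B2=E, B3=E, B4=F, B5=F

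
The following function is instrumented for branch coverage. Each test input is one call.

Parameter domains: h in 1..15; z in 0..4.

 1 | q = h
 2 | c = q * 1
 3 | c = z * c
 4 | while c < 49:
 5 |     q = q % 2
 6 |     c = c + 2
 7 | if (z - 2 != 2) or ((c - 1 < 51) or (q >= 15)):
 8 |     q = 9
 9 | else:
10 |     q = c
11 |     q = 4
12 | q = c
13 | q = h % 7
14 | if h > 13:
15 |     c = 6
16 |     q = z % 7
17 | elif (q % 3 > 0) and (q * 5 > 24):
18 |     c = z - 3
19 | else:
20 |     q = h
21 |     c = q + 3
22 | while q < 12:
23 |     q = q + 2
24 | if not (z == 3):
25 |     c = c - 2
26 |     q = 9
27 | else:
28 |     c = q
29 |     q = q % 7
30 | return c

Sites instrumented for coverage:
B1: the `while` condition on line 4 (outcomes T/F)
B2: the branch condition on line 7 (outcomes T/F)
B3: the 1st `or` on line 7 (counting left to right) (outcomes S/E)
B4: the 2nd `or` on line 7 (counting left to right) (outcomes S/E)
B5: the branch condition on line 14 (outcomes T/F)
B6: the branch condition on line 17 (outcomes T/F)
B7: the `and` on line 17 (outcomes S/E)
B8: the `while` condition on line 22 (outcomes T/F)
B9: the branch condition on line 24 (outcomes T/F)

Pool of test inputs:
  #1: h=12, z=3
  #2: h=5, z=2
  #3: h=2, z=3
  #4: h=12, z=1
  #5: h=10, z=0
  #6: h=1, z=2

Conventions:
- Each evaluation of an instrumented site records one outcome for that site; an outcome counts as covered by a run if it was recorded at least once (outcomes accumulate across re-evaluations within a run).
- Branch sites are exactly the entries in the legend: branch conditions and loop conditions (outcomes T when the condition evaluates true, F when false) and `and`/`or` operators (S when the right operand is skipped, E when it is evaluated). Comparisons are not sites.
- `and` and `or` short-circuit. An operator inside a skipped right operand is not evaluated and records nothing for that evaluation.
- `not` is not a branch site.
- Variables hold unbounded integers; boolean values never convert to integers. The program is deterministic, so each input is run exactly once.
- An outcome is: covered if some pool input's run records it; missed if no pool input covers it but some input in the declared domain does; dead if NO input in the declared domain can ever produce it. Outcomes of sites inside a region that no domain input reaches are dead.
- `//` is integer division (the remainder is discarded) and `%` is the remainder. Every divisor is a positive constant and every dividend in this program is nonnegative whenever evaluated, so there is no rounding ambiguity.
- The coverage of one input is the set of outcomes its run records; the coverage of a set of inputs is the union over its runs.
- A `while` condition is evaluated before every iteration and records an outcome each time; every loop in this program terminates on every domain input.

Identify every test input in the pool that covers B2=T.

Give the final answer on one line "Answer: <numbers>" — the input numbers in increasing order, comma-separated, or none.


input #1 (h=12, z=3): produces B2=T
input #2 (h=5, z=2): produces B2=T
input #3 (h=2, z=3): produces B2=T
input #4 (h=12, z=1): produces B2=T
input #5 (h=10, z=0): produces B2=T
input #6 (h=1, z=2): produces B2=T
Answer: 1, 2, 3, 4, 5, 6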